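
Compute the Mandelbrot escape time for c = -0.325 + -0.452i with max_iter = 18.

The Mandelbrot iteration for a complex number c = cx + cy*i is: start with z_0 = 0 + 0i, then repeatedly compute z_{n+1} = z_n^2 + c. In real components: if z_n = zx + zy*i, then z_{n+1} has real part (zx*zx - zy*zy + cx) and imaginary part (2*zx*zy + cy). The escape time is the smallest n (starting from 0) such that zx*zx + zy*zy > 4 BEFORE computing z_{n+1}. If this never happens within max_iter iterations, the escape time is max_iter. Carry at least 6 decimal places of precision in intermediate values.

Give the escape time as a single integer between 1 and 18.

z_0 = 0 + 0i, c = -0.3250 + -0.4520i
Iter 1: z = -0.3250 + -0.4520i, |z|^2 = 0.3099
Iter 2: z = -0.4237 + -0.1582i, |z|^2 = 0.2045
Iter 3: z = -0.1705 + -0.3179i, |z|^2 = 0.1302
Iter 4: z = -0.3970 + -0.3436i, |z|^2 = 0.2757
Iter 5: z = -0.2854 + -0.1792i, |z|^2 = 0.1136
Iter 6: z = -0.2756 + -0.3497i, |z|^2 = 0.1983
Iter 7: z = -0.3713 + -0.2592i, |z|^2 = 0.2051
Iter 8: z = -0.2543 + -0.2595i, |z|^2 = 0.1320
Iter 9: z = -0.3277 + -0.3200i, |z|^2 = 0.2098
Iter 10: z = -0.3200 + -0.2423i, |z|^2 = 0.1611
Iter 11: z = -0.2813 + -0.2969i, |z|^2 = 0.1673
Iter 12: z = -0.3340 + -0.2850i, |z|^2 = 0.1928
Iter 13: z = -0.2946 + -0.2616i, |z|^2 = 0.1552
Iter 14: z = -0.3066 + -0.2978i, |z|^2 = 0.1827
Iter 15: z = -0.3197 + -0.2693i, |z|^2 = 0.1747
Iter 16: z = -0.2953 + -0.2798i, |z|^2 = 0.1655
Iter 17: z = -0.3161 + -0.2867i, |z|^2 = 0.1821

Answer: 18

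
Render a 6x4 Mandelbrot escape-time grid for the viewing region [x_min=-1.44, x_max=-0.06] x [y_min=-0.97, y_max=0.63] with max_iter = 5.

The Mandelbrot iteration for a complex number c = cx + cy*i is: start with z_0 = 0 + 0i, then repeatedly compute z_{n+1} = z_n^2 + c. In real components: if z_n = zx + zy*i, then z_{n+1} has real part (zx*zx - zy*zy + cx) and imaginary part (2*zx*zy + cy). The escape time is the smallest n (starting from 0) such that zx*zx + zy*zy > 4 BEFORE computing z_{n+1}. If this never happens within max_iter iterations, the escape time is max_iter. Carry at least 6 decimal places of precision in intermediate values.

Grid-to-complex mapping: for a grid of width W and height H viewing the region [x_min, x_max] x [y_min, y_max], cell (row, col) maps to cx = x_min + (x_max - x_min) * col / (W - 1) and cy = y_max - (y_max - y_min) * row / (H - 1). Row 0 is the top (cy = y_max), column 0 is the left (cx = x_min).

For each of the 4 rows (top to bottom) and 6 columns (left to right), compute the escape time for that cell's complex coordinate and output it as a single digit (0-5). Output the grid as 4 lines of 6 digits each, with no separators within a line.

(row=0, col=0): c = -1.4400 + 0.6300i → escape time 3
(row=0, col=1): c = -1.1640 + 0.6300i → escape time 3
(row=0, col=2): c = -0.8880 + 0.6300i → escape time 5
(row=0, col=3): c = -0.6120 + 0.6300i → escape time 5
(row=0, col=4): c = -0.3360 + 0.6300i → escape time 5
(row=0, col=5): c = -0.0600 + 0.6300i → escape time 5
(row=1, col=0): c = -1.4400 + 0.0967i → escape time 5
(row=1, col=1): c = -1.1640 + 0.0967i → escape time 5
(row=1, col=2): c = -0.8880 + 0.0967i → escape time 5
(row=1, col=3): c = -0.6120 + 0.0967i → escape time 5
(row=1, col=4): c = -0.3360 + 0.0967i → escape time 5
(row=1, col=5): c = -0.0600 + 0.0967i → escape time 5
(row=2, col=0): c = -1.4400 + -0.4367i → escape time 4
(row=2, col=1): c = -1.1640 + -0.4367i → escape time 5
(row=2, col=2): c = -0.8880 + -0.4367i → escape time 5
(row=2, col=3): c = -0.6120 + -0.4367i → escape time 5
(row=2, col=4): c = -0.3360 + -0.4367i → escape time 5
(row=2, col=5): c = -0.0600 + -0.4367i → escape time 5
(row=3, col=0): c = -1.4400 + -0.9700i → escape time 3
(row=3, col=1): c = -1.1640 + -0.9700i → escape time 3
(row=3, col=2): c = -0.8880 + -0.9700i → escape time 3
(row=3, col=3): c = -0.6120 + -0.9700i → escape time 4
(row=3, col=4): c = -0.3360 + -0.9700i → escape time 5
(row=3, col=5): c = -0.0600 + -0.9700i → escape time 5

Answer: 335555
555555
455555
333455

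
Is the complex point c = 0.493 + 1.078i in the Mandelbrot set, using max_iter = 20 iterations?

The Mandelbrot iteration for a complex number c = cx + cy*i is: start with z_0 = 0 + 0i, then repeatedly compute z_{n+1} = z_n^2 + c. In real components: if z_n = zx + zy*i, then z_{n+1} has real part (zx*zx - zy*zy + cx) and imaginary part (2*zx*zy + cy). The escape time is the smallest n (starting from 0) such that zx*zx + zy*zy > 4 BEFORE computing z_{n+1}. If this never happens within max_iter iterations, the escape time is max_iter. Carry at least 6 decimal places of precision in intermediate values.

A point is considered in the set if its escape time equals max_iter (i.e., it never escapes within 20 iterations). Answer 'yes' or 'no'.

z_0 = 0 + 0i, c = 0.4930 + 1.0780i
Iter 1: z = 0.4930 + 1.0780i, |z|^2 = 1.4051
Iter 2: z = -0.4260 + 2.1409i, |z|^2 = 4.7650
Escaped at iteration 2

Answer: no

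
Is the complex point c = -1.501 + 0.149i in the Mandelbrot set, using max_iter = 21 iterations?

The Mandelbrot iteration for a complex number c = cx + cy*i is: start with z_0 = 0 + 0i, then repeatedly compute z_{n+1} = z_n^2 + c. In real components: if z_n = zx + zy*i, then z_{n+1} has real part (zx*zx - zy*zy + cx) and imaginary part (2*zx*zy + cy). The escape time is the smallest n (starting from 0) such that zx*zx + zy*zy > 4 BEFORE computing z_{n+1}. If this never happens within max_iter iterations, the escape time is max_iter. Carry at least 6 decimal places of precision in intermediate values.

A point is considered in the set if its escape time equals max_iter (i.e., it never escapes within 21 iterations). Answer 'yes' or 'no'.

z_0 = 0 + 0i, c = -1.5010 + 0.1490i
Iter 1: z = -1.5010 + 0.1490i, |z|^2 = 2.2752
Iter 2: z = 0.7298 + -0.2983i, |z|^2 = 0.6216
Iter 3: z = -1.0574 + -0.2864i, |z|^2 = 1.2001
Iter 4: z = -0.4650 + 0.7547i, |z|^2 = 0.7857
Iter 5: z = -1.8543 + -0.5528i, |z|^2 = 3.7440
Iter 6: z = 1.6318 + 2.1991i, |z|^2 = 7.4990
Escaped at iteration 6

Answer: no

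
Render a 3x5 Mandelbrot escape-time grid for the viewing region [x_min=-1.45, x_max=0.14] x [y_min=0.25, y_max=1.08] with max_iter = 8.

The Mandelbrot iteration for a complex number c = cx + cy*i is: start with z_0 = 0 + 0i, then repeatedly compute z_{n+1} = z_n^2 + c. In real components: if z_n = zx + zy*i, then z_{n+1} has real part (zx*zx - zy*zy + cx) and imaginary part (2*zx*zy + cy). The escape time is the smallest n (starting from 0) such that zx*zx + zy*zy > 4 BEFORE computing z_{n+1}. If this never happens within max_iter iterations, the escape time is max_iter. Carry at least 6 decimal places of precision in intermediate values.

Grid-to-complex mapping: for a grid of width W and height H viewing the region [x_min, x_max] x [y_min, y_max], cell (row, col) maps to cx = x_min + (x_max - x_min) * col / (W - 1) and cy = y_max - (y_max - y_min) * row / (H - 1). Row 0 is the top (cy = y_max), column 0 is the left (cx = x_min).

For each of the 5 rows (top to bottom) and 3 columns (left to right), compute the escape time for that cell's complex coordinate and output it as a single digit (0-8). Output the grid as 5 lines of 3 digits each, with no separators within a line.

Answer: 234
345
378
388
588

Derivation:
(row=0, col=0): c = -1.4500 + 1.0800i → escape time 2
(row=0, col=1): c = -0.6550 + 1.0800i → escape time 3
(row=0, col=2): c = 0.1400 + 1.0800i → escape time 4
(row=1, col=0): c = -1.4500 + 0.8725i → escape time 3
(row=1, col=1): c = -0.6550 + 0.8725i → escape time 4
(row=1, col=2): c = 0.1400 + 0.8725i → escape time 5
(row=2, col=0): c = -1.4500 + 0.6650i → escape time 3
(row=2, col=1): c = -0.6550 + 0.6650i → escape time 7
(row=2, col=2): c = 0.1400 + 0.6650i → escape time 8
(row=3, col=0): c = -1.4500 + 0.4575i → escape time 3
(row=3, col=1): c = -0.6550 + 0.4575i → escape time 8
(row=3, col=2): c = 0.1400 + 0.4575i → escape time 8
(row=4, col=0): c = -1.4500 + 0.2500i → escape time 5
(row=4, col=1): c = -0.6550 + 0.2500i → escape time 8
(row=4, col=2): c = 0.1400 + 0.2500i → escape time 8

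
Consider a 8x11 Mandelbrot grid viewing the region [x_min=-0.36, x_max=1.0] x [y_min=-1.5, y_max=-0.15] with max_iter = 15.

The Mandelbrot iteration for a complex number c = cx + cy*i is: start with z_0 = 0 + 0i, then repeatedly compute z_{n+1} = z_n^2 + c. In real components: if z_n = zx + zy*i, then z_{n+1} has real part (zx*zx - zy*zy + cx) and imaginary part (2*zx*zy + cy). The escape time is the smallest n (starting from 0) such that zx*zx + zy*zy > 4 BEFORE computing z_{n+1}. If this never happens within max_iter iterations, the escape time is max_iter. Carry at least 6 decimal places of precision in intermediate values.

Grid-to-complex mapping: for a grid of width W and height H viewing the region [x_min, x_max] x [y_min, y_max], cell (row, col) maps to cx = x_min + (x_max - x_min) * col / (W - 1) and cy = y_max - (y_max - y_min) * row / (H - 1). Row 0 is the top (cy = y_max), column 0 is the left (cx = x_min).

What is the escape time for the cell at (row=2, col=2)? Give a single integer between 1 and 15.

Answer: 15

Derivation:
z_0 = 0 + 0i, c = 0.0286 + -0.4200i
Iter 1: z = 0.0286 + -0.4200i, |z|^2 = 0.1772
Iter 2: z = -0.1470 + -0.4440i, |z|^2 = 0.2187
Iter 3: z = -0.1470 + -0.2895i, |z|^2 = 0.1054
Iter 4: z = -0.0336 + -0.3349i, |z|^2 = 0.1133
Iter 5: z = -0.0825 + -0.3975i, |z|^2 = 0.1648
Iter 6: z = -0.1226 + -0.3544i, |z|^2 = 0.1407
Iter 7: z = -0.0820 + -0.3331i, |z|^2 = 0.1177
Iter 8: z = -0.0756 + -0.3654i, |z|^2 = 0.1392
Iter 9: z = -0.0992 + -0.3647i, |z|^2 = 0.1429
Iter 10: z = -0.0946 + -0.3476i, |z|^2 = 0.1298
Iter 11: z = -0.0833 + -0.3542i, |z|^2 = 0.1324
Iter 12: z = -0.0900 + -0.3610i, |z|^2 = 0.1384
Iter 13: z = -0.0936 + -0.3551i, |z|^2 = 0.1348
Iter 14: z = -0.0887 + -0.3535i, |z|^2 = 0.1328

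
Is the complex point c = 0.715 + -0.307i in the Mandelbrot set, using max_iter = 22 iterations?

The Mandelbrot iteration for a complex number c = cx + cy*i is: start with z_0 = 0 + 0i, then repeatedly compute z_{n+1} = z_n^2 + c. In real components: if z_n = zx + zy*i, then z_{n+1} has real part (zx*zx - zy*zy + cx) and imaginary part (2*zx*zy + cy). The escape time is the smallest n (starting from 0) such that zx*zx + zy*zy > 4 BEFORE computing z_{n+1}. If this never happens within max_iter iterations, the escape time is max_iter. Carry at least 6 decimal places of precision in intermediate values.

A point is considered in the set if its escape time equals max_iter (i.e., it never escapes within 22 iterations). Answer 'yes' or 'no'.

Answer: no

Derivation:
z_0 = 0 + 0i, c = 0.7150 + -0.3070i
Iter 1: z = 0.7150 + -0.3070i, |z|^2 = 0.6055
Iter 2: z = 1.1320 + -0.7460i, |z|^2 = 1.8379
Iter 3: z = 1.4398 + -1.9959i, |z|^2 = 6.0569
Escaped at iteration 3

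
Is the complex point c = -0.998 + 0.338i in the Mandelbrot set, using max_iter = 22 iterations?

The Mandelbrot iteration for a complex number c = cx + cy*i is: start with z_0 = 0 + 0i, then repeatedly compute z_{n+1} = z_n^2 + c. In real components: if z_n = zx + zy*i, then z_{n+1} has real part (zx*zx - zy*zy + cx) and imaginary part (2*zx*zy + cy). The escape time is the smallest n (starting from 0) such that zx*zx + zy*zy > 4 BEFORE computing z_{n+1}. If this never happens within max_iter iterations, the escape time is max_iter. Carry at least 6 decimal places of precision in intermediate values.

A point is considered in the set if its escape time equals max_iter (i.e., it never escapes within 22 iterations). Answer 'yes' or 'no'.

z_0 = 0 + 0i, c = -0.9980 + 0.3380i
Iter 1: z = -0.9980 + 0.3380i, |z|^2 = 1.1102
Iter 2: z = -0.1162 + -0.3366i, |z|^2 = 0.1268
Iter 3: z = -1.0978 + 0.4163i, |z|^2 = 1.3785
Iter 4: z = 0.0339 + -0.5760i, |z|^2 = 0.3329
Iter 5: z = -1.3286 + 0.2989i, |z|^2 = 1.8545
Iter 6: z = 0.6778 + -0.4563i, |z|^2 = 0.6676
Iter 7: z = -0.7468 + -0.2805i, |z|^2 = 0.6363
Iter 8: z = -0.5190 + 0.7569i, |z|^2 = 0.8423
Iter 9: z = -1.3016 + -0.4477i, |z|^2 = 1.8945
Iter 10: z = 0.4956 + 1.5035i, |z|^2 = 2.5060
Iter 11: z = -3.0127 + 1.8283i, |z|^2 = 12.4192
Escaped at iteration 11

Answer: no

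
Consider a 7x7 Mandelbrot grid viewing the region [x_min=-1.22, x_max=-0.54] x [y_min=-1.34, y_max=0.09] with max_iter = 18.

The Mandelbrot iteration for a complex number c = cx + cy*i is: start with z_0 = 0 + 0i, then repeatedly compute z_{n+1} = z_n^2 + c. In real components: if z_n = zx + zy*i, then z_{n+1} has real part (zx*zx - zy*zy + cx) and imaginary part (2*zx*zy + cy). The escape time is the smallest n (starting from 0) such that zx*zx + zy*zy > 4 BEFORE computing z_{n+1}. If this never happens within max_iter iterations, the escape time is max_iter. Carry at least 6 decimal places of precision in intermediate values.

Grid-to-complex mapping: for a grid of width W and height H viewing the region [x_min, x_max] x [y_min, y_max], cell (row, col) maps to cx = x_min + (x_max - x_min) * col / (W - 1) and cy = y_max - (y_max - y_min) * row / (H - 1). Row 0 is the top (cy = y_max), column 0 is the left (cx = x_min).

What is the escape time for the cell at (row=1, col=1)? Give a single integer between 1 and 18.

z_0 = 0 + 0i, c = -1.1067 + -0.1483i
Iter 1: z = -1.1067 + -0.1483i, |z|^2 = 1.2467
Iter 2: z = 0.0960 + 0.1800i, |z|^2 = 0.0416
Iter 3: z = -1.1298 + -0.1138i, |z|^2 = 1.2895
Iter 4: z = 0.1569 + 0.1087i, |z|^2 = 0.0364
Iter 5: z = -1.0939 + -0.1142i, |z|^2 = 1.2096
Iter 6: z = 0.0768 + 0.1015i, |z|^2 = 0.0162
Iter 7: z = -1.1111 + -0.1327i, |z|^2 = 1.2521
Iter 8: z = 0.1102 + 0.1466i, |z|^2 = 0.0336
Iter 9: z = -1.1160 + -0.1160i, |z|^2 = 1.2590
Iter 10: z = 0.1254 + 0.1106i, |z|^2 = 0.0280
Iter 11: z = -1.1032 + -0.1206i, |z|^2 = 1.2316
Iter 12: z = 0.0958 + 0.1177i, |z|^2 = 0.0230
Iter 13: z = -1.1113 + -0.1258i, |z|^2 = 1.2509
Iter 14: z = 0.1126 + 0.1312i, |z|^2 = 0.0299
Iter 15: z = -1.1112 + -0.1188i, |z|^2 = 1.2489
Iter 16: z = 0.1140 + 0.1156i, |z|^2 = 0.0264
Iter 17: z = -1.1070 + -0.1220i, |z|^2 = 1.2404

Answer: 18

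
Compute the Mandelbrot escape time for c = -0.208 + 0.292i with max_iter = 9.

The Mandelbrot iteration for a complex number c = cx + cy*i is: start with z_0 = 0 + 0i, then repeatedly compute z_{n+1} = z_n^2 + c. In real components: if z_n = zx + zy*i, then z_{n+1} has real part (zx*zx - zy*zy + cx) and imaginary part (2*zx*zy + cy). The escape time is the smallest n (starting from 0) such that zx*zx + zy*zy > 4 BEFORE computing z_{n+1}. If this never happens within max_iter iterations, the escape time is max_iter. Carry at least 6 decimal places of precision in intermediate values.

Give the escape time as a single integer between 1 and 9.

z_0 = 0 + 0i, c = -0.2080 + 0.2920i
Iter 1: z = -0.2080 + 0.2920i, |z|^2 = 0.1285
Iter 2: z = -0.2500 + 0.1705i, |z|^2 = 0.0916
Iter 3: z = -0.1746 + 0.2067i, |z|^2 = 0.0732
Iter 4: z = -0.2203 + 0.2198i, |z|^2 = 0.0968
Iter 5: z = -0.2078 + 0.1952i, |z|^2 = 0.0813
Iter 6: z = -0.2029 + 0.2109i, |z|^2 = 0.0856
Iter 7: z = -0.2113 + 0.2064i, |z|^2 = 0.0873
Iter 8: z = -0.2060 + 0.2048i, |z|^2 = 0.0843

Answer: 9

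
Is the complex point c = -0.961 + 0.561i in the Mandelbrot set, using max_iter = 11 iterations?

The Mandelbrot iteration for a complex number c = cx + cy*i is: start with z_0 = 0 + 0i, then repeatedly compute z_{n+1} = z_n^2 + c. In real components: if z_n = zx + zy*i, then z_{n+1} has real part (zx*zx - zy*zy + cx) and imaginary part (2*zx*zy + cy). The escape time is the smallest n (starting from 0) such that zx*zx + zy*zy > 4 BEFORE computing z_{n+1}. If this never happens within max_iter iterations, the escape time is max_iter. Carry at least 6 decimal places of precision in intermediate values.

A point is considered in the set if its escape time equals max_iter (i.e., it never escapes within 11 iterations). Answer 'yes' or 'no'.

Answer: no

Derivation:
z_0 = 0 + 0i, c = -0.9610 + 0.5610i
Iter 1: z = -0.9610 + 0.5610i, |z|^2 = 1.2382
Iter 2: z = -0.3522 + -0.5172i, |z|^2 = 0.3916
Iter 3: z = -1.1045 + 0.9253i, |z|^2 = 2.0762
Iter 4: z = -0.5974 + -1.4831i, |z|^2 = 2.5564
Iter 5: z = -2.8037 + 2.3329i, |z|^2 = 13.3028
Escaped at iteration 5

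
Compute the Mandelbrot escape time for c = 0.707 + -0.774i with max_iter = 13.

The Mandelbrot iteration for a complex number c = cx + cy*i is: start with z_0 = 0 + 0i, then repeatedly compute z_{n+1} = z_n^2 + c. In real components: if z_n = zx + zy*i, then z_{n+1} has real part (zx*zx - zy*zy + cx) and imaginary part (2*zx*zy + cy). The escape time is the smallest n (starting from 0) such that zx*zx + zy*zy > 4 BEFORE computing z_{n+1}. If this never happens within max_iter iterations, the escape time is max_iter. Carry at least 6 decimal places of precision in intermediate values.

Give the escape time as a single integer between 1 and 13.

z_0 = 0 + 0i, c = 0.7070 + -0.7740i
Iter 1: z = 0.7070 + -0.7740i, |z|^2 = 1.0989
Iter 2: z = 0.6078 + -1.8684i, |z|^2 = 3.8604
Iter 3: z = -2.4147 + -3.0452i, |z|^2 = 15.1037
Escaped at iteration 3

Answer: 3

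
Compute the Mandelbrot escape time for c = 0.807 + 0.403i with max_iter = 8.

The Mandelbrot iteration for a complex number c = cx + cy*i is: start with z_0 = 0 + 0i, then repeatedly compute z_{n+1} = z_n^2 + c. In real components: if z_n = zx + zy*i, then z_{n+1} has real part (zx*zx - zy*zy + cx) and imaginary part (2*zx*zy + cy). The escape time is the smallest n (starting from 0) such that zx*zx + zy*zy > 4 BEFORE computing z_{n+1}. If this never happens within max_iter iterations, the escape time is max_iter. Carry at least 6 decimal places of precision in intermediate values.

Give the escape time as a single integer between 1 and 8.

z_0 = 0 + 0i, c = 0.8070 + 0.4030i
Iter 1: z = 0.8070 + 0.4030i, |z|^2 = 0.8137
Iter 2: z = 1.2958 + 1.0534i, |z|^2 = 2.7889
Iter 3: z = 1.3765 + 3.1332i, |z|^2 = 11.7115
Escaped at iteration 3

Answer: 3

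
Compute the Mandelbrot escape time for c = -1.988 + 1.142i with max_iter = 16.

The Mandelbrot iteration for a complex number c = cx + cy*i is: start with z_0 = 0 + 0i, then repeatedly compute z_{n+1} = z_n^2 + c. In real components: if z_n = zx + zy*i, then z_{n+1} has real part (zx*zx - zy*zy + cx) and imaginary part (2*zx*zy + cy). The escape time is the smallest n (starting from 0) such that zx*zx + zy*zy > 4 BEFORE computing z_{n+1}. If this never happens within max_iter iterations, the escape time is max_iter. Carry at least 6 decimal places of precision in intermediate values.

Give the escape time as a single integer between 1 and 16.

z_0 = 0 + 0i, c = -1.9880 + 1.1420i
Iter 1: z = -1.9880 + 1.1420i, |z|^2 = 5.2563
Escaped at iteration 1

Answer: 1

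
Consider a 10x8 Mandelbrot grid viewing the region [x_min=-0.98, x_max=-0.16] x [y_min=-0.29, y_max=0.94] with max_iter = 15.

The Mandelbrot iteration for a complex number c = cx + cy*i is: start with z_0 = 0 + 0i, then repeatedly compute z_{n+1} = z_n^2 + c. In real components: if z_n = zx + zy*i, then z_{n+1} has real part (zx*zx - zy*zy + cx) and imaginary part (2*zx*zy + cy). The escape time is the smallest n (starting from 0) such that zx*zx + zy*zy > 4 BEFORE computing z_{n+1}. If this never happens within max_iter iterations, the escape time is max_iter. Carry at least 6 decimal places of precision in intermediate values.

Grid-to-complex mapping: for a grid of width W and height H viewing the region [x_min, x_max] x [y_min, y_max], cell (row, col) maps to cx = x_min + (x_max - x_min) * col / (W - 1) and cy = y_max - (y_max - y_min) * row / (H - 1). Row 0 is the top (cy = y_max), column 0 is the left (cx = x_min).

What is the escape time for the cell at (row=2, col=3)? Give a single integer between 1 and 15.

z_0 = 0 + 0i, c = -0.7067 + 0.5886i
Iter 1: z = -0.7067 + 0.5886i, |z|^2 = 0.8458
Iter 2: z = -0.5537 + -0.2433i, |z|^2 = 0.3658
Iter 3: z = -0.4593 + 0.8580i, |z|^2 = 0.9470
Iter 4: z = -1.2319 + -0.1995i, |z|^2 = 1.5573
Iter 5: z = 0.7710 + 1.0801i, |z|^2 = 1.7611
Iter 6: z = -1.2787 + 2.2542i, |z|^2 = 6.7164
Escaped at iteration 6

Answer: 6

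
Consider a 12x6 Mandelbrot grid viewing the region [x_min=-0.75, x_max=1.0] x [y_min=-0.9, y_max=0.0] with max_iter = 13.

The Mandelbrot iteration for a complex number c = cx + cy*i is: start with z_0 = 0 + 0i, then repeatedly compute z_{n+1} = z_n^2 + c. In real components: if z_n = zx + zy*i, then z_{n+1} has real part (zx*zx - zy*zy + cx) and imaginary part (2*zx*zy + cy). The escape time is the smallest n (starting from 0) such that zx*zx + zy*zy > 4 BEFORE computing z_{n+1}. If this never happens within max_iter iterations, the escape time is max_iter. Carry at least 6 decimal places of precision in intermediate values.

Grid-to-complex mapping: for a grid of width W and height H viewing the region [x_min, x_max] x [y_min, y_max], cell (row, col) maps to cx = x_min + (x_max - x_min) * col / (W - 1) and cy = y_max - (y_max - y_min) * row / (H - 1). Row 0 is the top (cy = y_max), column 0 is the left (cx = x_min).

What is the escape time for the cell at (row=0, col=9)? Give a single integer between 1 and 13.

Answer: 4

Derivation:
z_0 = 0 + 0i, c = 0.6818 + 0.0000i
Iter 1: z = 0.6818 + 0.0000i, |z|^2 = 0.4649
Iter 2: z = 1.1467 + 0.0000i, |z|^2 = 1.3149
Iter 3: z = 1.9967 + 0.0000i, |z|^2 = 3.9869
Iter 4: z = 4.6687 + 0.0000i, |z|^2 = 21.7971
Escaped at iteration 4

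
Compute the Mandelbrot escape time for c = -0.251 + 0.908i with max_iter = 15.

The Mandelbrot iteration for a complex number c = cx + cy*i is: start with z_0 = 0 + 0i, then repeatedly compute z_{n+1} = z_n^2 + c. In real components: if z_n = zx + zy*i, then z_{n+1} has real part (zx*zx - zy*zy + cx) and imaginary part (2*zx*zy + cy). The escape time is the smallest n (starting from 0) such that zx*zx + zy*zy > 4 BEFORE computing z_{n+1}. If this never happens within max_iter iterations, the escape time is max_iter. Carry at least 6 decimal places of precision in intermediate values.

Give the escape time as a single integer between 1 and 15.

z_0 = 0 + 0i, c = -0.2510 + 0.9080i
Iter 1: z = -0.2510 + 0.9080i, |z|^2 = 0.8875
Iter 2: z = -1.0125 + 0.4522i, |z|^2 = 1.2296
Iter 3: z = 0.5696 + -0.0076i, |z|^2 = 0.3245
Iter 4: z = 0.0734 + 0.8993i, |z|^2 = 0.8141
Iter 5: z = -1.0543 + 1.0400i, |z|^2 = 2.1933
Iter 6: z = -0.2210 + -1.2851i, |z|^2 = 1.7002
Iter 7: z = -1.8536 + 1.4759i, |z|^2 = 5.6142
Escaped at iteration 7

Answer: 7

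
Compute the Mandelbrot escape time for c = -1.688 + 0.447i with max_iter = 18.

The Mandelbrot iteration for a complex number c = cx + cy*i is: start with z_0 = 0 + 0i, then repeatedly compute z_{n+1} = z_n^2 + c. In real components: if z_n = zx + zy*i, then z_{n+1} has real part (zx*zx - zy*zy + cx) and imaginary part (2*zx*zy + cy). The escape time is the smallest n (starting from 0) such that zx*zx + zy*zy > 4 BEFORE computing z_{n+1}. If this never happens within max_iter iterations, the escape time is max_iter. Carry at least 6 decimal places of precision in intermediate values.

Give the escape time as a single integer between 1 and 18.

Answer: 3

Derivation:
z_0 = 0 + 0i, c = -1.6880 + 0.4470i
Iter 1: z = -1.6880 + 0.4470i, |z|^2 = 3.0492
Iter 2: z = 0.9615 + -1.0621i, |z|^2 = 2.0525
Iter 3: z = -1.8914 + -1.5954i, |z|^2 = 6.1230
Escaped at iteration 3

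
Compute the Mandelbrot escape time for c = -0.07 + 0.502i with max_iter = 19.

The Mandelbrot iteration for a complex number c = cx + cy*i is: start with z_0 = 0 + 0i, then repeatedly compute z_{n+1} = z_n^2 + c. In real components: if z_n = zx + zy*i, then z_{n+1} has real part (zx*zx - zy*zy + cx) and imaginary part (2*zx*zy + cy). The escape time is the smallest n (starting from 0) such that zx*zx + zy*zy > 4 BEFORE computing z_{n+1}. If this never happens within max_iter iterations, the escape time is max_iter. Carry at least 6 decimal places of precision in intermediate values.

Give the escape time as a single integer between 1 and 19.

Answer: 19

Derivation:
z_0 = 0 + 0i, c = -0.0700 + 0.5020i
Iter 1: z = -0.0700 + 0.5020i, |z|^2 = 0.2569
Iter 2: z = -0.3171 + 0.4317i, |z|^2 = 0.2869
Iter 3: z = -0.1558 + 0.2282i, |z|^2 = 0.0764
Iter 4: z = -0.0978 + 0.4309i, |z|^2 = 0.1952
Iter 5: z = -0.2461 + 0.4177i, |z|^2 = 0.2351
Iter 6: z = -0.1839 + 0.2964i, |z|^2 = 0.1217
Iter 7: z = -0.1240 + 0.3930i, |z|^2 = 0.1698
Iter 8: z = -0.2090 + 0.4045i, |z|^2 = 0.2073
Iter 9: z = -0.1899 + 0.3329i, |z|^2 = 0.1469
Iter 10: z = -0.1447 + 0.3755i, |z|^2 = 0.1620
Iter 11: z = -0.1901 + 0.3933i, |z|^2 = 0.1908
Iter 12: z = -0.1885 + 0.3525i, |z|^2 = 0.1598
Iter 13: z = -0.1587 + 0.3691i, |z|^2 = 0.1614
Iter 14: z = -0.1810 + 0.3849i, |z|^2 = 0.1809
Iter 15: z = -0.1853 + 0.3627i, |z|^2 = 0.1659
Iter 16: z = -0.1672 + 0.3676i, |z|^2 = 0.1631
Iter 17: z = -0.1772 + 0.3791i, |z|^2 = 0.1751
Iter 18: z = -0.1823 + 0.3677i, |z|^2 = 0.1684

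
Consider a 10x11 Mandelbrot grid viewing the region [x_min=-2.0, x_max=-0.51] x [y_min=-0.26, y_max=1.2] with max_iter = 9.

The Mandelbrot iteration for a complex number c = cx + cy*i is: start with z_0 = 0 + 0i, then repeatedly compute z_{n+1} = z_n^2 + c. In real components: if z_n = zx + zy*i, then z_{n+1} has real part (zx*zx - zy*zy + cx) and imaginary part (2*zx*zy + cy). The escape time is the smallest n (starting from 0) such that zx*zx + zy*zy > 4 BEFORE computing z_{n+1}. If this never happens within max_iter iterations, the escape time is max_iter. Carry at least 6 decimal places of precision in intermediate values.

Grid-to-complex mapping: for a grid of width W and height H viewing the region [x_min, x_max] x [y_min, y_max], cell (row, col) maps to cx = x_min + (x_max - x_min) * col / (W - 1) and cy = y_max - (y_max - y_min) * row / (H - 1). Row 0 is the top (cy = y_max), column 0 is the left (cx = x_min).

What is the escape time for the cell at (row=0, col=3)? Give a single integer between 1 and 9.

Answer: 2

Derivation:
z_0 = 0 + 0i, c = -1.5033 + 1.2000i
Iter 1: z = -1.5033 + 1.2000i, |z|^2 = 3.7000
Iter 2: z = -0.6833 + -2.4080i, |z|^2 = 6.2654
Escaped at iteration 2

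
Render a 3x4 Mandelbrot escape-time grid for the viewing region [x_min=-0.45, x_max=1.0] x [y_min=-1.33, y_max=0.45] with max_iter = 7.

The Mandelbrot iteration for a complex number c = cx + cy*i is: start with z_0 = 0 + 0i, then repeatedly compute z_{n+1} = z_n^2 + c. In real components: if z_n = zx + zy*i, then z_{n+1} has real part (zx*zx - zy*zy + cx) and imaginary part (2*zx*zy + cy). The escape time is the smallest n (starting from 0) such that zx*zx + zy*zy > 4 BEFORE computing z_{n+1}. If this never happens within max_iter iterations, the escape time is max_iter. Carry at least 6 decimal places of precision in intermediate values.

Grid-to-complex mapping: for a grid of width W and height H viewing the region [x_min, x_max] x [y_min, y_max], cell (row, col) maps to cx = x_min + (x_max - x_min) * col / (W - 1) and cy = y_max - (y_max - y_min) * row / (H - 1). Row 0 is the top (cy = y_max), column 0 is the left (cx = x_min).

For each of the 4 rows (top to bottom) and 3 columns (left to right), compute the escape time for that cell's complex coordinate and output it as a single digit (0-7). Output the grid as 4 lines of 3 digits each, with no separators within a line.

Answer: 772
772
762
222

Derivation:
(row=0, col=0): c = -0.4500 + 0.4500i → escape time 7
(row=0, col=1): c = 0.2750 + 0.4500i → escape time 7
(row=0, col=2): c = 1.0000 + 0.4500i → escape time 2
(row=1, col=0): c = -0.4500 + -0.1433i → escape time 7
(row=1, col=1): c = 0.2750 + -0.1433i → escape time 7
(row=1, col=2): c = 1.0000 + -0.1433i → escape time 2
(row=2, col=0): c = -0.4500 + -0.7367i → escape time 7
(row=2, col=1): c = 0.2750 + -0.7367i → escape time 6
(row=2, col=2): c = 1.0000 + -0.7367i → escape time 2
(row=3, col=0): c = -0.4500 + -1.3300i → escape time 2
(row=3, col=1): c = 0.2750 + -1.3300i → escape time 2
(row=3, col=2): c = 1.0000 + -1.3300i → escape time 2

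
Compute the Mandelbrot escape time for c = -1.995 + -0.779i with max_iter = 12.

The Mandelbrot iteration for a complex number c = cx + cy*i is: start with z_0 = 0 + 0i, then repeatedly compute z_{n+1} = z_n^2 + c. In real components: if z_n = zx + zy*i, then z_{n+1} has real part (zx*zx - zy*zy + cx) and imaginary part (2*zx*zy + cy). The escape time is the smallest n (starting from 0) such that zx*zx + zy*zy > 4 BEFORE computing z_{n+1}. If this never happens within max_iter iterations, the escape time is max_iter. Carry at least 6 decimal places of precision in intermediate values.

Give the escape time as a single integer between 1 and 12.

z_0 = 0 + 0i, c = -1.9950 + -0.7790i
Iter 1: z = -1.9950 + -0.7790i, |z|^2 = 4.5869
Escaped at iteration 1

Answer: 1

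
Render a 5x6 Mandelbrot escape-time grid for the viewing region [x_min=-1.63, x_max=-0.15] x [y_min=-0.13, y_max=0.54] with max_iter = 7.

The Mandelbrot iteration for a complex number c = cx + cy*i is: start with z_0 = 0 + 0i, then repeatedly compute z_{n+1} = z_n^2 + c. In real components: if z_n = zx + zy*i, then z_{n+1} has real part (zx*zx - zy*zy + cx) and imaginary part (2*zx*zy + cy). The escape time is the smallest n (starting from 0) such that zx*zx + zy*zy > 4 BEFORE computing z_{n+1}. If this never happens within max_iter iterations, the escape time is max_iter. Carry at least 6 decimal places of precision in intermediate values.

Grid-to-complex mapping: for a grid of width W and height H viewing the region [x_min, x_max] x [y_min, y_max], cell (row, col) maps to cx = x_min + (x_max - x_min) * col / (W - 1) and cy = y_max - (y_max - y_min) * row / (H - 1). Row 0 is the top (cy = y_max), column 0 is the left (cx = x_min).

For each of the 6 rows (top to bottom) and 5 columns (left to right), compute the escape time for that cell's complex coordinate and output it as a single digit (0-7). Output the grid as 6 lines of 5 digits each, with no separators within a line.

(row=0, col=0): c = -1.6300 + 0.5400i → escape time 3
(row=0, col=1): c = -1.2600 + 0.5400i → escape time 4
(row=0, col=2): c = -0.8900 + 0.5400i → escape time 5
(row=0, col=3): c = -0.5200 + 0.5400i → escape time 7
(row=0, col=4): c = -0.1500 + 0.5400i → escape time 7
(row=1, col=0): c = -1.6300 + 0.4060i → escape time 3
(row=1, col=1): c = -1.2600 + 0.4060i → escape time 7
(row=1, col=2): c = -0.8900 + 0.4060i → escape time 7
(row=1, col=3): c = -0.5200 + 0.4060i → escape time 7
(row=1, col=4): c = -0.1500 + 0.4060i → escape time 7
(row=2, col=0): c = -1.6300 + 0.2720i → escape time 4
(row=2, col=1): c = -1.2600 + 0.2720i → escape time 7
(row=2, col=2): c = -0.8900 + 0.2720i → escape time 7
(row=2, col=3): c = -0.5200 + 0.2720i → escape time 7
(row=2, col=4): c = -0.1500 + 0.2720i → escape time 7
(row=3, col=0): c = -1.6300 + 0.1380i → escape time 5
(row=3, col=1): c = -1.2600 + 0.1380i → escape time 7
(row=3, col=2): c = -0.8900 + 0.1380i → escape time 7
(row=3, col=3): c = -0.5200 + 0.1380i → escape time 7
(row=3, col=4): c = -0.1500 + 0.1380i → escape time 7
(row=4, col=0): c = -1.6300 + 0.0040i → escape time 7
(row=4, col=1): c = -1.2600 + 0.0040i → escape time 7
(row=4, col=2): c = -0.8900 + 0.0040i → escape time 7
(row=4, col=3): c = -0.5200 + 0.0040i → escape time 7
(row=4, col=4): c = -0.1500 + 0.0040i → escape time 7
(row=5, col=0): c = -1.6300 + -0.1300i → escape time 5
(row=5, col=1): c = -1.2600 + -0.1300i → escape time 7
(row=5, col=2): c = -0.8900 + -0.1300i → escape time 7
(row=5, col=3): c = -0.5200 + -0.1300i → escape time 7
(row=5, col=4): c = -0.1500 + -0.1300i → escape time 7

Answer: 34577
37777
47777
57777
77777
57777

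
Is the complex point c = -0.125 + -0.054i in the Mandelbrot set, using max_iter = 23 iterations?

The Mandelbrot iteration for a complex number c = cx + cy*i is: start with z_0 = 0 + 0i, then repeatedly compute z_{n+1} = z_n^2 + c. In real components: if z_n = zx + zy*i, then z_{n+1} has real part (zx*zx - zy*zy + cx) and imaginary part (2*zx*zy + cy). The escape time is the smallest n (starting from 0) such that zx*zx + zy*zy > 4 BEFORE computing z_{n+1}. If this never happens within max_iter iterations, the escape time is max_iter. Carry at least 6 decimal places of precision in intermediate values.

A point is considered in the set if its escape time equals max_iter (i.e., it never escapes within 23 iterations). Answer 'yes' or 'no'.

z_0 = 0 + 0i, c = -0.1250 + -0.0540i
Iter 1: z = -0.1250 + -0.0540i, |z|^2 = 0.0185
Iter 2: z = -0.1123 + -0.0405i, |z|^2 = 0.0142
Iter 3: z = -0.1140 + -0.0449i, |z|^2 = 0.0150
Iter 4: z = -0.1140 + -0.0438i, |z|^2 = 0.0149
Iter 5: z = -0.1139 + -0.0440i, |z|^2 = 0.0149
Iter 6: z = -0.1140 + -0.0440i, |z|^2 = 0.0149
Iter 7: z = -0.1139 + -0.0440i, |z|^2 = 0.0149
Iter 8: z = -0.1140 + -0.0440i, |z|^2 = 0.0149
Iter 9: z = -0.1139 + -0.0440i, |z|^2 = 0.0149
Iter 10: z = -0.1139 + -0.0440i, |z|^2 = 0.0149
Iter 11: z = -0.1139 + -0.0440i, |z|^2 = 0.0149
Iter 12: z = -0.1139 + -0.0440i, |z|^2 = 0.0149
Iter 13: z = -0.1139 + -0.0440i, |z|^2 = 0.0149
Iter 14: z = -0.1139 + -0.0440i, |z|^2 = 0.0149
Iter 15: z = -0.1139 + -0.0440i, |z|^2 = 0.0149
Iter 16: z = -0.1139 + -0.0440i, |z|^2 = 0.0149
Iter 17: z = -0.1139 + -0.0440i, |z|^2 = 0.0149
Iter 18: z = -0.1139 + -0.0440i, |z|^2 = 0.0149
Iter 19: z = -0.1139 + -0.0440i, |z|^2 = 0.0149
Iter 20: z = -0.1139 + -0.0440i, |z|^2 = 0.0149
Iter 21: z = -0.1139 + -0.0440i, |z|^2 = 0.0149
Iter 22: z = -0.1139 + -0.0440i, |z|^2 = 0.0149
Did not escape in 23 iterations → in set

Answer: yes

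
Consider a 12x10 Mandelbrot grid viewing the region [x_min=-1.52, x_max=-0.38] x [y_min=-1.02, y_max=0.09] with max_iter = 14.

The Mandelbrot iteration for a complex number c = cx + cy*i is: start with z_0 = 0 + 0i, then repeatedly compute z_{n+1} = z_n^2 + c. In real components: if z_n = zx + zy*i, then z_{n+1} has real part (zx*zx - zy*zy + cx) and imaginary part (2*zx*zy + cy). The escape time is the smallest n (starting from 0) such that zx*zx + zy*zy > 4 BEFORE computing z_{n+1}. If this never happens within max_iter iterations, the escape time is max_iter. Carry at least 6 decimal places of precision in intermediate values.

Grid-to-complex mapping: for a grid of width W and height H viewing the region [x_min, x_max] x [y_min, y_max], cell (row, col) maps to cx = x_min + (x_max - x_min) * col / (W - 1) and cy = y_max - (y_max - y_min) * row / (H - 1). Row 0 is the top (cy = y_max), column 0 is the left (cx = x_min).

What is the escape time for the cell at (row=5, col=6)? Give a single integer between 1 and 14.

Answer: 5

Derivation:
z_0 = 0 + 0i, c = -0.8982 + -0.5267i
Iter 1: z = -0.8982 + -0.5267i, |z|^2 = 1.0841
Iter 2: z = -0.3688 + 0.4194i, |z|^2 = 0.3119
Iter 3: z = -0.9381 + -0.8361i, |z|^2 = 1.5789
Iter 4: z = -0.7172 + 1.0419i, |z|^2 = 1.5999
Iter 5: z = -1.4693 + -2.0212i, |z|^2 = 6.2438
Escaped at iteration 5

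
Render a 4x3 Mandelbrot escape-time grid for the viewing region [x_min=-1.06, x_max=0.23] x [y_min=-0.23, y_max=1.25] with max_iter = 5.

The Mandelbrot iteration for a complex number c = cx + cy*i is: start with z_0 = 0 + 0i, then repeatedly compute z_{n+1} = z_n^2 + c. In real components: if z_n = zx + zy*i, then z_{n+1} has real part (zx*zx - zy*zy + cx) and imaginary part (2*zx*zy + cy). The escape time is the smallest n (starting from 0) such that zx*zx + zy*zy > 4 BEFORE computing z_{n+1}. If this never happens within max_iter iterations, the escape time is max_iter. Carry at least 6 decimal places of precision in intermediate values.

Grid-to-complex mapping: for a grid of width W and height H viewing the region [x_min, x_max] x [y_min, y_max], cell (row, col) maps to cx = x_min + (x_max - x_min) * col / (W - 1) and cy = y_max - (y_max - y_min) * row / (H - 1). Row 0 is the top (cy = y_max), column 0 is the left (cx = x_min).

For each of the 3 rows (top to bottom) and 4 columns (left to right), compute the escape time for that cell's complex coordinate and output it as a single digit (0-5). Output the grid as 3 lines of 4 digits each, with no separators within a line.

(row=0, col=0): c = -1.0600 + 1.2500i → escape time 2
(row=0, col=1): c = -0.6300 + 1.2500i → escape time 3
(row=0, col=2): c = -0.2000 + 1.2500i → escape time 3
(row=0, col=3): c = 0.2300 + 1.2500i → escape time 2
(row=1, col=0): c = -1.0600 + 0.5100i → escape time 5
(row=1, col=1): c = -0.6300 + 0.5100i → escape time 5
(row=1, col=2): c = -0.2000 + 0.5100i → escape time 5
(row=1, col=3): c = 0.2300 + 0.5100i → escape time 5
(row=2, col=0): c = -1.0600 + -0.2300i → escape time 5
(row=2, col=1): c = -0.6300 + -0.2300i → escape time 5
(row=2, col=2): c = -0.2000 + -0.2300i → escape time 5
(row=2, col=3): c = 0.2300 + -0.2300i → escape time 5

Answer: 2332
5555
5555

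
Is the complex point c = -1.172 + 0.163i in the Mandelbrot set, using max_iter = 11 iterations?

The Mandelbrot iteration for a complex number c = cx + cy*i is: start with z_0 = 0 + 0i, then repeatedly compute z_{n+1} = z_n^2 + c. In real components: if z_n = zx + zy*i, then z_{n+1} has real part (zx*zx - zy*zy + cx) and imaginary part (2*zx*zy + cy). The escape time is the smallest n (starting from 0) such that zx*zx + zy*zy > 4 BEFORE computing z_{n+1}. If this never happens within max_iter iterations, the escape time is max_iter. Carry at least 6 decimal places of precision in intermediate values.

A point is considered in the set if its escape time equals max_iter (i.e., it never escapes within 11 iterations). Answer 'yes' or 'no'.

z_0 = 0 + 0i, c = -1.1720 + 0.1630i
Iter 1: z = -1.1720 + 0.1630i, |z|^2 = 1.4002
Iter 2: z = 0.1750 + -0.2191i, |z|^2 = 0.0786
Iter 3: z = -1.1894 + 0.0863i, |z|^2 = 1.4220
Iter 4: z = 0.2351 + -0.0423i, |z|^2 = 0.0571
Iter 5: z = -1.1185 + 0.1431i, |z|^2 = 1.2715
Iter 6: z = 0.0586 + -0.1571i, |z|^2 = 0.0281
Iter 7: z = -1.1933 + 0.1446i, |z|^2 = 1.4448
Iter 8: z = 0.2309 + -0.1821i, |z|^2 = 0.0865
Iter 9: z = -1.1518 + 0.0789i, |z|^2 = 1.3329
Iter 10: z = 0.1485 + -0.0188i, |z|^2 = 0.0224
Did not escape in 11 iterations → in set

Answer: yes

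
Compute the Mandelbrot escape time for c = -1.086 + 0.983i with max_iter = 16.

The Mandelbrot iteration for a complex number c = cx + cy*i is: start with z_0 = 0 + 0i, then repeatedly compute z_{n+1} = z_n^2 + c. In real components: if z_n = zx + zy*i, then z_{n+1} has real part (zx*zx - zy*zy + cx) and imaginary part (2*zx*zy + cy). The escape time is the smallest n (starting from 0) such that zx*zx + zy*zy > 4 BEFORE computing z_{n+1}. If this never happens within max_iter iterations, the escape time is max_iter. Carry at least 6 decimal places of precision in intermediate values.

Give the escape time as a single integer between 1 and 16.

z_0 = 0 + 0i, c = -1.0860 + 0.9830i
Iter 1: z = -1.0860 + 0.9830i, |z|^2 = 2.1457
Iter 2: z = -0.8729 + -1.1521i, |z|^2 = 2.0892
Iter 3: z = -1.6513 + 2.9943i, |z|^2 = 11.6926
Escaped at iteration 3

Answer: 3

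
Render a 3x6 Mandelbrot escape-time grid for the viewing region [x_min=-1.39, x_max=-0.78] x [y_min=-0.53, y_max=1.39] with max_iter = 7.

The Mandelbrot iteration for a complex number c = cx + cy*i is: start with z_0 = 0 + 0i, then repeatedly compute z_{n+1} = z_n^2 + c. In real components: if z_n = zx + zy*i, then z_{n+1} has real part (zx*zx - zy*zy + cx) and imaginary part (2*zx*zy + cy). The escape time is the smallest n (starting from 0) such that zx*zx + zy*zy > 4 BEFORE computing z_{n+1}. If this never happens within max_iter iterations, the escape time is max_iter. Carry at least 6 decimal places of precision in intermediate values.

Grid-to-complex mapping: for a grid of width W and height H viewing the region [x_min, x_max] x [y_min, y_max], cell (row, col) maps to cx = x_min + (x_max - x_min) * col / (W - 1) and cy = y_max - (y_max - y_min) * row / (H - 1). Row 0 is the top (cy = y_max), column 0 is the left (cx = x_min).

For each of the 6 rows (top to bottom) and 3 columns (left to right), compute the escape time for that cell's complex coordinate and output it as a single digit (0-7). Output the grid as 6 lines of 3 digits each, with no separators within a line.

(row=0, col=0): c = -1.3900 + 1.3900i → escape time 2
(row=0, col=1): c = -1.0850 + 1.3900i → escape time 2
(row=0, col=2): c = -0.7800 + 1.3900i → escape time 2
(row=1, col=0): c = -1.3900 + 1.0060i → escape time 3
(row=1, col=1): c = -1.0850 + 1.0060i → escape time 3
(row=1, col=2): c = -0.7800 + 1.0060i → escape time 3
(row=2, col=0): c = -1.3900 + 0.6220i → escape time 3
(row=2, col=1): c = -1.0850 + 0.6220i → escape time 4
(row=2, col=2): c = -0.7800 + 0.6220i → escape time 5
(row=3, col=0): c = -1.3900 + 0.2380i → escape time 6
(row=3, col=1): c = -1.0850 + 0.2380i → escape time 7
(row=3, col=2): c = -0.7800 + 0.2380i → escape time 7
(row=4, col=0): c = -1.3900 + -0.1460i → escape time 7
(row=4, col=1): c = -1.0850 + -0.1460i → escape time 7
(row=4, col=2): c = -0.7800 + -0.1460i → escape time 7
(row=5, col=0): c = -1.3900 + -0.5300i → escape time 3
(row=5, col=1): c = -1.0850 + -0.5300i → escape time 5
(row=5, col=2): c = -0.7800 + -0.5300i → escape time 6

Answer: 222
333
345
677
777
356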